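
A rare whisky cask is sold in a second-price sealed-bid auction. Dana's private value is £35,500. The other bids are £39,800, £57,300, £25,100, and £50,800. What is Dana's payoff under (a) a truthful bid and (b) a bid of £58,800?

(a) £0  (b) -£21,800

The highest competing bid is £57,300.
Bidding truthfully at £35,500: the top bid is £57,300 (a rival), so Dana loses. Payoff = £0.
Bidding £58,800: Dana has the top bid, wins, and pays the second-highest bid £57,300. Payoff = £35,500 − £57,300 = -£21,800.
This is the dominant-strategy logic: truthful bidding weakly beats any alternative.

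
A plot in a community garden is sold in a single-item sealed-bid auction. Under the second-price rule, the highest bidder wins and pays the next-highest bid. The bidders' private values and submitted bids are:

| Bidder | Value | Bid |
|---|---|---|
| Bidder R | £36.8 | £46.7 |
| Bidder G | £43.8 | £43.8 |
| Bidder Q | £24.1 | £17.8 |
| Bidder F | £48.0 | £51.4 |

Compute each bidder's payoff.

Payoffs: Bidder R £0.0, Bidder G £0.0, Bidder Q £0.0, Bidder F £1.3.

Sorted high to low: Bidder F £51.4, then Bidder R £46.7, then Bidder G £43.8, then Bidder Q £17.8.
Bidder F has the top bid and wins; the price is the second-highest bid, £46.7.
Bidder F's payoff = £48.0 − £46.7 = £1.3. All other bidders lose, so their payoff is 0.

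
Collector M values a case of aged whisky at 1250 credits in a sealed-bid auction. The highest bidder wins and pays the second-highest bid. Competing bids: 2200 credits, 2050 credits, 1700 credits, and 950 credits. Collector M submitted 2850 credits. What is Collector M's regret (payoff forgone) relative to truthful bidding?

The highest competing bid is 2200 credits.
Bidding truthfully at 1250 credits: the top bid is 2200 credits (a rival), so Collector M loses. Payoff = 0 credits.
Bidding 2850 credits: Collector M has the top bid, wins, and pays the second-highest bid 2200 credits. Payoff = 1250 credits − 2200 credits = -950 credits.
Regret = truthful payoff − actual payoff = 0 credits − -950 credits = 950 credits.

950 credits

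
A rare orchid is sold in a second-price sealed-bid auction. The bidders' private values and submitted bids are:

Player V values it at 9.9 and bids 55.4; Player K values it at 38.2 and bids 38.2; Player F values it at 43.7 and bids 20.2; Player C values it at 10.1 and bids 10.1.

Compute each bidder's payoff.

Sorted high to low: Player V 55.4, then Player K 38.2, then Player F 20.2, then Player C 10.1.
Player V has the top bid and wins; the price is the second-highest bid, 38.2.
Player V's payoff = 9.9 − 38.2 = -28.3. All other bidders lose, so their payoff is 0.

Player V -28.3, Player K 0.0, Player F 0.0, Player C 0.0.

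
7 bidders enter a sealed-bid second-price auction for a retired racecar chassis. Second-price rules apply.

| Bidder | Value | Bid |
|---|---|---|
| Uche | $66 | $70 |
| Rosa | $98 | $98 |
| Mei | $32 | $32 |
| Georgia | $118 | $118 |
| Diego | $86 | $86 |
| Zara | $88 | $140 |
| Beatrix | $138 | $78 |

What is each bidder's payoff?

Ranking the bids: Zara $140, then Georgia $118, then Rosa $98, then Diego $86, then Beatrix $78, then Uche $70, then Mei $32.
Zara has the top bid and wins; the price is the second-highest bid, $118.
Zara's payoff = $88 − $118 = -$30. All other bidders lose, so their payoff is 0.

Payoffs: Uche $0, Rosa $0, Mei $0, Georgia $0, Diego $0, Zara -$30, Beatrix $0.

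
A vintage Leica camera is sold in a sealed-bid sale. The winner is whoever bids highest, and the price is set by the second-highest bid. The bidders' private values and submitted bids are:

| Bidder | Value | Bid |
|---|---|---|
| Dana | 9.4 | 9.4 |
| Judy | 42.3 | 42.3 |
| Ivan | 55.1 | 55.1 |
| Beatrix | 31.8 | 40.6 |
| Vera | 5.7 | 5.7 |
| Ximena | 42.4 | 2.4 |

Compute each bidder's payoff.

Dana 0.0, Judy 0.0, Ivan 12.8, Beatrix 0.0, Vera 0.0, Ximena 0.0.

Ordered from highest: Ivan 55.1; Judy 42.3; Beatrix 40.6; Dana 9.4; Vera 5.7; Ximena 2.4.
Ivan has the top bid and wins; the price is the second-highest bid, 42.3.
Ivan's payoff = 55.1 − 42.3 = 12.8. All other bidders lose, so their payoff is 0.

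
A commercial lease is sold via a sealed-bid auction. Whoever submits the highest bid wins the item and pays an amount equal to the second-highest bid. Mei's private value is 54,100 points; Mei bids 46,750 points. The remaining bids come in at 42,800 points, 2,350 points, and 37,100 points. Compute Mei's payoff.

Highest competing bid: 42,800 points.
Mei's bid 46,750 points is the highest overall, so Mei wins and pays the second-highest bid, 42,800 points.
Payoff = value − price = 54,100 points − 42,800 points = 11,300 points.

Payoff = 11,300 points.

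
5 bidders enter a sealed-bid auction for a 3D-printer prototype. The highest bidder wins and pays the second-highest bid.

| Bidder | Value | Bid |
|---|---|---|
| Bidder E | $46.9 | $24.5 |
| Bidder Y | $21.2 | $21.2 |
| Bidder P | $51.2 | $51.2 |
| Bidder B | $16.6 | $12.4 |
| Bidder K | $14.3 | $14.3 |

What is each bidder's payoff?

Sorted high to low: Bidder P $51.2, then Bidder E $24.5, then Bidder Y $21.2, then Bidder K $14.3, then Bidder B $12.4.
Bidder P has the top bid and wins; the price is the second-highest bid, $24.5.
Bidder P's payoff = $51.2 − $24.5 = $26.7. All other bidders lose, so their payoff is 0.

Payoffs: Bidder E $0.0, Bidder Y $0.0, Bidder P $26.7, Bidder B $0.0, Bidder K $0.0.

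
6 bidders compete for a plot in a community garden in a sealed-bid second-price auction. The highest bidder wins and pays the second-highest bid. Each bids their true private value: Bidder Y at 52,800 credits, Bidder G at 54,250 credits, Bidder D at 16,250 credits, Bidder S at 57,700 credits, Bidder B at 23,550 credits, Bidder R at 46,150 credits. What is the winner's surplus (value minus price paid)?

Sorted high to low: Bidder S 57,700 credits; Bidder G 54,250 credits; Bidder Y 52,800 credits; Bidder R 46,150 credits; Bidder B 23,550 credits; Bidder D 16,250 credits.
Bidder S wins with the top bid and pays the second-highest, 54,250 credits.
Surplus = 57,700 credits − 54,250 credits = 3,450 credits.

3,450 credits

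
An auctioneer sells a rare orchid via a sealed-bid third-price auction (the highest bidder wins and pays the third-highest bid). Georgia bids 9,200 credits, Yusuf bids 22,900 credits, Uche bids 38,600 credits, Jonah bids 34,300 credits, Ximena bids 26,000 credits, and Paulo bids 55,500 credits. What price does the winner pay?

The winner pays 34,300 credits.

Bids in descending order: Paulo 55,500 credits, then Uche 38,600 credits, then Jonah 34,300 credits, then Ximena 26,000 credits, then Yusuf 22,900 credits, then Georgia 9,200 credits.
Paulo is the highest bidder, so Paulo wins.
Under the third-price rule, the price is the third-highest bid: 34,300 credits.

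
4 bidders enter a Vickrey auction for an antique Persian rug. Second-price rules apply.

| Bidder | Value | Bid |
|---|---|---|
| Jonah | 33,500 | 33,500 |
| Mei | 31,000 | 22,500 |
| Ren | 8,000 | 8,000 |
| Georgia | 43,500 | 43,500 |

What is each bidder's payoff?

Bids in descending order: Georgia 43,500, then Jonah 33,500, then Mei 22,500, then Ren 8,000.
Georgia has the top bid and wins; the price is the second-highest bid, 33,500.
Georgia's payoff = 43,500 − 33,500 = 10,000. All other bidders lose, so their payoff is 0.

Jonah 0, Mei 0, Ren 0, Georgia 10,000.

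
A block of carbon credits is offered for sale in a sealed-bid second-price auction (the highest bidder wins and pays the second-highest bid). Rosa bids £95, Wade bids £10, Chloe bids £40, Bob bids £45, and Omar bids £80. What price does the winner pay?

Ranking the bids: Rosa £95; Omar £80; Bob £45; Chloe £40; Wade £10.
Rosa is the highest bidder, so Rosa wins.
Under the second-price rule, the price is the second-highest bid: £80.

The winner pays £80.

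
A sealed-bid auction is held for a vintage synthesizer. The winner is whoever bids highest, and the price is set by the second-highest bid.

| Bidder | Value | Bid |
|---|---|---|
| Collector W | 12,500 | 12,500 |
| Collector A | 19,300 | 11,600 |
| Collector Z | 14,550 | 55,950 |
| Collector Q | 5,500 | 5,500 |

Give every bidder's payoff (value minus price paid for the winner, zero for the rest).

Collector W 0, Collector A 0, Collector Z 2,050, Collector Q 0.

Ordered from highest: Collector Z 55,950, then Collector W 12,500, then Collector A 11,600, then Collector Q 5,500.
Collector Z has the top bid and wins; the price is the second-highest bid, 12,500.
Collector Z's payoff = 14,550 − 12,500 = 2,050. All other bidders lose, so their payoff is 0.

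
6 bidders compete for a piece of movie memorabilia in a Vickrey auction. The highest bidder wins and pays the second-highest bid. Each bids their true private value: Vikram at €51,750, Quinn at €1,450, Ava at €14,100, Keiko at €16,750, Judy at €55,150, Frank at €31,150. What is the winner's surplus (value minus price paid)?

Ranking the bids: Judy €55,150; Vikram €51,750; Frank €31,150; Keiko €16,750; Ava €14,100; Quinn €1,450.
Judy wins with the top bid and pays the second-highest, €51,750.
Surplus = €55,150 − €51,750 = €3,400.

Surplus = €3,400.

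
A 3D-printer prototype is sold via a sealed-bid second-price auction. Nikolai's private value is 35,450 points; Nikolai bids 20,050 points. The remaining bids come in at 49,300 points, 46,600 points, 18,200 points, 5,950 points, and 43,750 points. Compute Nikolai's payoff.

Highest competing bid: 49,300 points.
Nikolai's bid 20,050 points is not the highest, so Nikolai loses, pays nothing, and earns zero payoff.

0 points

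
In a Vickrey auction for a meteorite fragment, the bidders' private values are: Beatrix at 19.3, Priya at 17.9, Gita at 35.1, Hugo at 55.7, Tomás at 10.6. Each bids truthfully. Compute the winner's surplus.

Ordered from highest: Hugo 55.7 > Gita 35.1 > Beatrix 19.3 > Priya 17.9 > Tomás 10.6.
Hugo wins with the top bid and pays the second-highest, 35.1.
Surplus = 55.7 − 35.1 = 20.6.

Surplus = 20.6.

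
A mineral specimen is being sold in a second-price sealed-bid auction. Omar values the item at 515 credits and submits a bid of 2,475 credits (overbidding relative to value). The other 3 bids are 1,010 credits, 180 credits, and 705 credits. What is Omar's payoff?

Highest competing bid: 1,010 credits.
Omar's bid 2,475 credits is the highest overall, so Omar wins and pays the second-highest bid, 1,010 credits.
Payoff = value − price = 515 credits − 1,010 credits = -495 credits.
Overbidding won the item at a price above value — truthful bidding would have avoided this loss.

Omar's payoff: -495 credits.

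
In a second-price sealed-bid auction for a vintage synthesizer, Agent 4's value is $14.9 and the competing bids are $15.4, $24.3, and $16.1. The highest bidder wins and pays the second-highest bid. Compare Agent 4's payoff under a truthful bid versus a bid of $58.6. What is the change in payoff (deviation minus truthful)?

The highest competing bid is $24.3.
Bidding truthfully at $14.9: the top bid is $24.3 (a rival), so Agent 4 loses. Payoff = $0.0.
Bidding $58.6: Agent 4 has the top bid, wins, and pays the second-highest bid $24.3. Payoff = $14.9 − $24.3 = -$9.4.
Change = -$9.4 − $0.0 = -$9.4.
This is the dominant-strategy logic: truthful bidding weakly beats any alternative.

Payoff change: -$9.4.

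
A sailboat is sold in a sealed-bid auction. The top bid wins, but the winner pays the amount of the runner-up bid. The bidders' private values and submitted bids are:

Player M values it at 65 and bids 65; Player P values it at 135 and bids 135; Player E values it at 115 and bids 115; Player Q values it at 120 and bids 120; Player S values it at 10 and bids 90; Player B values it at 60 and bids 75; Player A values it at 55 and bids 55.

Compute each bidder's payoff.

Player M 0, Player P 15, Player E 0, Player Q 0, Player S 0, Player B 0, Player A 0.

Bids in descending order: Player P 135; Player Q 120; Player E 115; Player S 90; Player B 75; Player M 65; Player A 55.
Player P has the top bid and wins; the price is the second-highest bid, 120.
Player P's payoff = 135 − 120 = 15. All other bidders lose, so their payoff is 0.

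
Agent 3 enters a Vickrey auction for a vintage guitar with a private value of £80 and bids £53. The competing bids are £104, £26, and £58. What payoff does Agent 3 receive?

£0

Highest competing bid: £104.
Agent 3's bid £53 is not the highest, so Agent 3 loses, pays nothing, and earns zero payoff.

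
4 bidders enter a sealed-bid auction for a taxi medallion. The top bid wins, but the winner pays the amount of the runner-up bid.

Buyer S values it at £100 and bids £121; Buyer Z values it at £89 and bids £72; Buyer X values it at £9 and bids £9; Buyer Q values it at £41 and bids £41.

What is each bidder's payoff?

Buyer S £28, Buyer Z £0, Buyer X £0, Buyer Q £0.

Sorted high to low: Buyer S £121; Buyer Z £72; Buyer Q £41; Buyer X £9.
Buyer S has the top bid and wins; the price is the second-highest bid, £72.
Buyer S's payoff = £100 − £72 = £28. All other bidders lose, so their payoff is 0.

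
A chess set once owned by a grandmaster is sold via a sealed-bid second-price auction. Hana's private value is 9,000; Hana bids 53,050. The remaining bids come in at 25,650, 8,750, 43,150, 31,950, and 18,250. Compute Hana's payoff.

Highest competing bid: 43,150.
Hana's bid 53,050 is the highest overall, so Hana wins and pays the second-highest bid, 43,150.
Payoff = value − price = 9,000 − 43,150 = -34,150.
Overbidding won the item at a price above value — truthful bidding would have avoided this loss.

Hana's payoff: -34,150.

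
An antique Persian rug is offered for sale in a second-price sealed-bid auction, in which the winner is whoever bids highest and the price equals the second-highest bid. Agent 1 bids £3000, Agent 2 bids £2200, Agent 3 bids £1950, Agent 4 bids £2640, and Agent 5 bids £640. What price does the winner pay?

Bids in descending order: Agent 1 £3000, then Agent 4 £2640, then Agent 2 £2200, then Agent 3 £1950, then Agent 5 £640.
Agent 1 is the highest bidder, so Agent 1 wins.
Under the second-price rule, the price is the second-highest bid: £2640.

Price paid: £2640.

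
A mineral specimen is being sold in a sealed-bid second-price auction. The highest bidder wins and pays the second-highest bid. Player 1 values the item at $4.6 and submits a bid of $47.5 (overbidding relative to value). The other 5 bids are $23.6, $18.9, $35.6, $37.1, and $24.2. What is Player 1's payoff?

Highest competing bid: $37.1.
Player 1's bid $47.5 is the highest overall, so Player 1 wins and pays the second-highest bid, $37.1.
Payoff = value − price = $4.6 − $37.1 = -$32.5.
Overbidding won the item at a price above value — truthful bidding would have avoided this loss.

-$32.5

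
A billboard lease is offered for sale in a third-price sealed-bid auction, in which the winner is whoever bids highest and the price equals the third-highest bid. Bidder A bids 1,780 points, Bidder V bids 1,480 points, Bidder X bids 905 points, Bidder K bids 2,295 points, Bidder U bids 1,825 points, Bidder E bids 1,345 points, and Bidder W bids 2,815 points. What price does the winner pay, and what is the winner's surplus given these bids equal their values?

Ranking the bids: Bidder W 2,815 points; Bidder K 2,295 points; Bidder U 1,825 points; Bidder A 1,780 points; Bidder V 1,480 points; Bidder E 1,345 points; Bidder X 905 points.
Bidder W is the highest bidder, so Bidder W wins.
Under the third-price rule, the price is the third-highest bid: 1,825 points.
Surplus = 2,815 points − 1,825 points = 990 points.

The winner pays 1,825 points for a surplus of 990 points.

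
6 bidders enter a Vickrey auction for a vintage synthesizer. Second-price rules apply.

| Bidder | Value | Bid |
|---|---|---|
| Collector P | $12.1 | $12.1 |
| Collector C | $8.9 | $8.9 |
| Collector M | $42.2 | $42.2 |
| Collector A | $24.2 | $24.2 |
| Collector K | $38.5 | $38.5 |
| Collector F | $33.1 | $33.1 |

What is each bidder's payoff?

Payoffs: Collector P $0.0, Collector C $0.0, Collector M $3.7, Collector A $0.0, Collector K $0.0, Collector F $0.0.

Ordered from highest: Collector M $42.2, then Collector K $38.5, then Collector F $33.1, then Collector A $24.2, then Collector P $12.1, then Collector C $8.9.
Collector M has the top bid and wins; the price is the second-highest bid, $38.5.
Collector M's payoff = $42.2 − $38.5 = $3.7. All other bidders lose, so their payoff is 0.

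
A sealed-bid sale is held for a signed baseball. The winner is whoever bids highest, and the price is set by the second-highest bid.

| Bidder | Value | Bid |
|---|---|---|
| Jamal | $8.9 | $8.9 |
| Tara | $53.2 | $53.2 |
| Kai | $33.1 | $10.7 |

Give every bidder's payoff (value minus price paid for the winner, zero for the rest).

Ordered from highest: Tara $53.2, then Kai $10.7, then Jamal $8.9.
Tara has the top bid and wins; the price is the second-highest bid, $10.7.
Tara's payoff = $53.2 − $10.7 = $42.5. All other bidders lose, so their payoff is 0.

Payoffs: Jamal $0.0, Tara $42.5, Kai $0.0.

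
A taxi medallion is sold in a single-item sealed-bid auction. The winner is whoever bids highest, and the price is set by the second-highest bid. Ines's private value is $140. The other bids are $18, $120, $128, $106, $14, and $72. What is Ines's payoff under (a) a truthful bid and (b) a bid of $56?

Truthful: $12; alternative: $0.

The highest competing bid is $128.
Bidding truthfully at $140: Ines has the top bid, wins, and pays the second-highest bid $128. Payoff = $140 − $128 = $12.
Bidding $56: the top bid is $128 (a rival), so Ines loses. Payoff = $0.
Deviating from a truthful bid can only lose payoff in a second-price auction — never gain.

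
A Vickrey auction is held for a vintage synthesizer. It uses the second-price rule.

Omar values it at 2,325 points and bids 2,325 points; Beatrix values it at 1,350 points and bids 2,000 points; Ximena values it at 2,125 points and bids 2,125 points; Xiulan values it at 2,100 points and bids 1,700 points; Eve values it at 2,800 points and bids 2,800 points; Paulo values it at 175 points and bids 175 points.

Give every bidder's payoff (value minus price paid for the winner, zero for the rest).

Ranking the bids: Eve 2,800 points > Omar 2,325 points > Ximena 2,125 points > Beatrix 2,000 points > Xiulan 1,700 points > Paulo 175 points.
Eve has the top bid and wins; the price is the second-highest bid, 2,325 points.
Eve's payoff = 2,800 points − 2,325 points = 475 points. All other bidders lose, so their payoff is 0.

Omar 0 points, Beatrix 0 points, Ximena 0 points, Xiulan 0 points, Eve 475 points, Paulo 0 points.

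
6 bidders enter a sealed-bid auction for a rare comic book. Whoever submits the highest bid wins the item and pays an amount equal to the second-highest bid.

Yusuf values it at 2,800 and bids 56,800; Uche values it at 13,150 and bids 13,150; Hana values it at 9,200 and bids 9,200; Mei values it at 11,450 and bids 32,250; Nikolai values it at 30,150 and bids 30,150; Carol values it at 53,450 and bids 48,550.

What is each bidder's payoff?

Bids in descending order: Yusuf 56,800 > Carol 48,550 > Mei 32,250 > Nikolai 30,150 > Uche 13,150 > Hana 9,200.
Yusuf has the top bid and wins; the price is the second-highest bid, 48,550.
Yusuf's payoff = 2,800 − 48,550 = -45,750. All other bidders lose, so their payoff is 0.

Yusuf -45,750, Uche 0, Hana 0, Mei 0, Nikolai 0, Carol 0.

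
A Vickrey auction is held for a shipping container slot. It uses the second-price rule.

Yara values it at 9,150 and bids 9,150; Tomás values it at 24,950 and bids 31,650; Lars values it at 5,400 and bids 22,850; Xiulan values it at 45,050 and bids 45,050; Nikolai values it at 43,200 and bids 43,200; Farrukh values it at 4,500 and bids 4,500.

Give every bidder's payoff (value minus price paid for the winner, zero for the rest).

Yara 0, Tomás 0, Lars 0, Xiulan 1,850, Nikolai 0, Farrukh 0.

Ordered from highest: Xiulan 45,050, then Nikolai 43,200, then Tomás 31,650, then Lars 22,850, then Yara 9,150, then Farrukh 4,500.
Xiulan has the top bid and wins; the price is the second-highest bid, 43,200.
Xiulan's payoff = 45,050 − 43,200 = 1,850. All other bidders lose, so their payoff is 0.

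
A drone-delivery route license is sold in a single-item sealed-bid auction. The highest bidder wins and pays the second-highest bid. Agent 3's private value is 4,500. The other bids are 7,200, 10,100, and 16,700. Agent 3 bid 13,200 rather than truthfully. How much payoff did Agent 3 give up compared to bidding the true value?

0

The highest competing bid is 16,700.
Bidding truthfully at 4,500: the top bid is 16,700 (a rival), so Agent 3 loses. Payoff = 0.
Bidding 13,200: the top bid is 16,700 (a rival), so Agent 3 loses. Payoff = 0.
Regret = truthful payoff − actual payoff = 0 − 0 = 0.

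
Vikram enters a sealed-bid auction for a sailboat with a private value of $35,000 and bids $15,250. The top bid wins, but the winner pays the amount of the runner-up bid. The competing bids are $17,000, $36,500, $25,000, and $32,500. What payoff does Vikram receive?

$0

Highest competing bid: $36,500.
Vikram's bid $15,250 is not the highest, so Vikram loses, pays nothing, and earns zero payoff.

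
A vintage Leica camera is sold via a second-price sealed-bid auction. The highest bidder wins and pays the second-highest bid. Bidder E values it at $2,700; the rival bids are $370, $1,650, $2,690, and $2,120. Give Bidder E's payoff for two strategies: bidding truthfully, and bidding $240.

Truthful: $10; alternative: $0.

The highest competing bid is $2,690.
Bidding truthfully at $2,700: Bidder E has the top bid, wins, and pays the second-highest bid $2,690. Payoff = $2,700 − $2,690 = $10.
Bidding $240: the top bid is $2,690 (a rival), so Bidder E loses. Payoff = $0.
This is the dominant-strategy logic: truthful bidding weakly beats any alternative.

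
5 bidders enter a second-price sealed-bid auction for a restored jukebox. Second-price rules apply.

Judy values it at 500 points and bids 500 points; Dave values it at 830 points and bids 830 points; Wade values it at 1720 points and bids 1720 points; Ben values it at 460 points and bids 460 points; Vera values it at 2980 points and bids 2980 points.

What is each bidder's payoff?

Ranking the bids: Vera 2980 points, then Wade 1720 points, then Dave 830 points, then Judy 500 points, then Ben 460 points.
Vera has the top bid and wins; the price is the second-highest bid, 1720 points.
Vera's payoff = 2980 points − 1720 points = 1260 points. All other bidders lose, so their payoff is 0.

Payoffs: Judy 0 points, Dave 0 points, Wade 0 points, Ben 0 points, Vera 1260 points.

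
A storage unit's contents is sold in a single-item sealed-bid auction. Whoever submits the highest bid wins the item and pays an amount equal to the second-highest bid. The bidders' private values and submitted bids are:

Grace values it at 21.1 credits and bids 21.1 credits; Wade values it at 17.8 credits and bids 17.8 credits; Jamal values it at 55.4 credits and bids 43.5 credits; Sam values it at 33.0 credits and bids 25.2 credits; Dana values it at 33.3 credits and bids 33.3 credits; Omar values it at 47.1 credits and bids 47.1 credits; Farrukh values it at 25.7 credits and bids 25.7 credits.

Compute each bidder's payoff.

Grace 0.0 credits, Wade 0.0 credits, Jamal 0.0 credits, Sam 0.0 credits, Dana 0.0 credits, Omar 3.6 credits, Farrukh 0.0 credits.

Ordered from highest: Omar 47.1 credits, then Jamal 43.5 credits, then Dana 33.3 credits, then Farrukh 25.7 credits, then Sam 25.2 credits, then Grace 21.1 credits, then Wade 17.8 credits.
Omar has the top bid and wins; the price is the second-highest bid, 43.5 credits.
Omar's payoff = 47.1 credits − 43.5 credits = 3.6 credits. All other bidders lose, so their payoff is 0.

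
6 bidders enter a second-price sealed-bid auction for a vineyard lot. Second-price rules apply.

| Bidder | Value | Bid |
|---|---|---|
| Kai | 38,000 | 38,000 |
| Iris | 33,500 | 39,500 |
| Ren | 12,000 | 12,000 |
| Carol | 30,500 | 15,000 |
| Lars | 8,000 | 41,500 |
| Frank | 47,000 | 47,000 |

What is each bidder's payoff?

Payoffs: Kai 0, Iris 0, Ren 0, Carol 0, Lars 0, Frank 5,500.

Ordered from highest: Frank 47,000 > Lars 41,500 > Iris 39,500 > Kai 38,000 > Carol 15,000 > Ren 12,000.
Frank has the top bid and wins; the price is the second-highest bid, 41,500.
Frank's payoff = 47,000 − 41,500 = 5,500. All other bidders lose, so their payoff is 0.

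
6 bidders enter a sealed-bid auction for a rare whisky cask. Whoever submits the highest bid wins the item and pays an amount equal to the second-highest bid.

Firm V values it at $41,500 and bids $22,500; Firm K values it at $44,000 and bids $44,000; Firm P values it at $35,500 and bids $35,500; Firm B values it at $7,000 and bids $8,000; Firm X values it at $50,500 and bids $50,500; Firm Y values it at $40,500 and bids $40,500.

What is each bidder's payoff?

Bids in descending order: Firm X $50,500 > Firm K $44,000 > Firm Y $40,500 > Firm P $35,500 > Firm V $22,500 > Firm B $8,000.
Firm X has the top bid and wins; the price is the second-highest bid, $44,000.
Firm X's payoff = $50,500 − $44,000 = $6,500. All other bidders lose, so their payoff is 0.

Firm V $0, Firm K $0, Firm P $0, Firm B $0, Firm X $6,500, Firm Y $0.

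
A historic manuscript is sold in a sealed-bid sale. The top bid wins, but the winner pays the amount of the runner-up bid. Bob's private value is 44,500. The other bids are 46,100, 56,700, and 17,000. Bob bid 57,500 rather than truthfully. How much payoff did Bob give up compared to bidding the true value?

The highest competing bid is 56,700.
Bidding truthfully at 44,500: the top bid is 56,700 (a rival), so Bob loses. Payoff = 0.
Bidding 57,500: Bob has the top bid, wins, and pays the second-highest bid 56,700. Payoff = 44,500 − 56,700 = -12,200.
Regret = truthful payoff − actual payoff = 0 − -12,200 = 12,200.
Deviating from a truthful bid can only lose payoff in a second-price auction — never gain.

Regret: 12,200.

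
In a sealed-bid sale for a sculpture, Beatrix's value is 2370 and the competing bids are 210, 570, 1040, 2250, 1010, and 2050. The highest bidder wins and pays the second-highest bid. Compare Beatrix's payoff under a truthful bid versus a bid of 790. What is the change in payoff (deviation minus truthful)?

Payoff change: -120.

The highest competing bid is 2250.
Bidding truthfully at 2370: Beatrix has the top bid, wins, and pays the second-highest bid 2250. Payoff = 2370 − 2250 = 120.
Bidding 790: the top bid is 2250 (a rival), so Beatrix loses. Payoff = 0.
Change = 0 − 120 = -120.
Deviating from a truthful bid can only lose payoff in a second-price auction — never gain.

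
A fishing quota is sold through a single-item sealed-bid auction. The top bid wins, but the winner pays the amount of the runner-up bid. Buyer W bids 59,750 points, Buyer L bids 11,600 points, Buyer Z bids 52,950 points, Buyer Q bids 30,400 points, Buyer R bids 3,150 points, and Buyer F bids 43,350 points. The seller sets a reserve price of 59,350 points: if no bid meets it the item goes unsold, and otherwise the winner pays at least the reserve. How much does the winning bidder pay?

Ranking the bids: Buyer W 59,750 points > Buyer Z 52,950 points > Buyer F 43,350 points > Buyer Q 30,400 points > Buyer L 11,600 points > Buyer R 3,150 points.
Buyer W has the highest bid, so Buyer W wins.
The second-highest bid is 52,950 points, but the reserve 59,350 points is higher, so the price is the reserve.

The winner pays 59,350 points.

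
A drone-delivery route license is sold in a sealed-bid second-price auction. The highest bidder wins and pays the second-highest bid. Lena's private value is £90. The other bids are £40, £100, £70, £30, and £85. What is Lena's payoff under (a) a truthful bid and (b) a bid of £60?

The highest competing bid is £100.
Bidding truthfully at £90: the top bid is £100 (a rival), so Lena loses. Payoff = £0.
Bidding £60: the top bid is £100 (a rival), so Lena loses. Payoff = £0.
The bid only affects whether you win, not the price — here both bids land on the same side of the top rival bid, so the deviation is payoff-neutral.

Truthful: £0; alternative: £0.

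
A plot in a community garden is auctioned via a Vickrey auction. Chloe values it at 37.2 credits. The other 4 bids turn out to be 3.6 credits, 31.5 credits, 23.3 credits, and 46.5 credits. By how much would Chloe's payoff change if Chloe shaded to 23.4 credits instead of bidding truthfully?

The highest competing bid is 46.5 credits.
Bidding truthfully at 37.2 credits: the top bid is 46.5 credits (a rival), so Chloe loses. Payoff = 0.0 credits.
Bidding 23.4 credits: the top bid is 46.5 credits (a rival), so Chloe loses. Payoff = 0.0 credits.
Change = 0.0 credits − 0.0 credits = 0.0 credits.
The bid only affects whether you win, not the price — here both bids land on the same side of the top rival bid, so the deviation is payoff-neutral.

0.0 credits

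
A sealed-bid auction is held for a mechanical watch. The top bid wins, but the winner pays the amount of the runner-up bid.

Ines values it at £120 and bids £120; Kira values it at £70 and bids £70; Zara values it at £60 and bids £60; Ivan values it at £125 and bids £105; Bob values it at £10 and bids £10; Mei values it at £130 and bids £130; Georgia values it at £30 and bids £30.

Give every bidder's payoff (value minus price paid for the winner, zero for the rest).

Ranking the bids: Mei £130; Ines £120; Ivan £105; Kira £70; Zara £60; Georgia £30; Bob £10.
Mei has the top bid and wins; the price is the second-highest bid, £120.
Mei's payoff = £130 − £120 = £10. All other bidders lose, so their payoff is 0.

Payoffs: Ines £0, Kira £0, Zara £0, Ivan £0, Bob £0, Mei £10, Georgia £0.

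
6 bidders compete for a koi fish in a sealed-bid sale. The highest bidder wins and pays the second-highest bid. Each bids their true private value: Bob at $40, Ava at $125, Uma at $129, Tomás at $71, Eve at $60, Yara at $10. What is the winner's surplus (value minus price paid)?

Ranking the bids: Uma $129, then Ava $125, then Tomás $71, then Eve $60, then Bob $40, then Yara $10.
Uma wins with the top bid and pays the second-highest, $125.
Surplus = $129 − $125 = $4.

$4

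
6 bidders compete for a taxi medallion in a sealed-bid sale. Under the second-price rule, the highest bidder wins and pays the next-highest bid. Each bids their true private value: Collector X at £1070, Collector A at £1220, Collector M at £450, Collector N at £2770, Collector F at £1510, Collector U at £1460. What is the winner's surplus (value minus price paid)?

Bids in descending order: Collector N £2770, then Collector F £1510, then Collector U £1460, then Collector A £1220, then Collector X £1070, then Collector M £450.
Collector N wins with the top bid and pays the second-highest, £1510.
Surplus = £2770 − £1510 = £1260.

Winner's surplus: £1260.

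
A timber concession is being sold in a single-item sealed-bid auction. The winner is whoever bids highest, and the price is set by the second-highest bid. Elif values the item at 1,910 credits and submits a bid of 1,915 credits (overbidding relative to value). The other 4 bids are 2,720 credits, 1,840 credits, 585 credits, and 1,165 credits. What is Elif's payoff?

Highest competing bid: 2,720 credits.
Elif's bid 1,915 credits is not the highest, so Elif loses, pays nothing, and earns zero payoff.

Elif's payoff: 0 credits.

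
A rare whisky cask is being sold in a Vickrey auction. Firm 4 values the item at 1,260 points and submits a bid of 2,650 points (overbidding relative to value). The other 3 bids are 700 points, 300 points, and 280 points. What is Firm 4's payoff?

Highest competing bid: 700 points.
Firm 4's bid 2,650 points is the highest overall, so Firm 4 wins and pays the second-highest bid, 700 points.
Payoff = value − price = 1,260 points − 700 points = 560 points.

Payoff = 560 points.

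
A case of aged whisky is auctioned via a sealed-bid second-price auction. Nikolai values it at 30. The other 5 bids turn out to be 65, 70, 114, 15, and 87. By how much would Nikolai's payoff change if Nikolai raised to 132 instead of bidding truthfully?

The highest competing bid is 114.
Bidding truthfully at 30: the top bid is 114 (a rival), so Nikolai loses. Payoff = 0.
Bidding 132: Nikolai has the top bid, wins, and pays the second-highest bid 114. Payoff = 30 − 114 = -84.
Change = -84 − 0 = -84.
Deviating from a truthful bid can only lose payoff in a second-price auction — never gain.

-84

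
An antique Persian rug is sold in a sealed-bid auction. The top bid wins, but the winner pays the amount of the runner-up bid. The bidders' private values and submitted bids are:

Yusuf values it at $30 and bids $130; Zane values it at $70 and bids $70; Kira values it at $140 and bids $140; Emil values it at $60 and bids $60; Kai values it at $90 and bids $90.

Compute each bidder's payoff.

Yusuf $0, Zane $0, Kira $10, Emil $0, Kai $0.

Bids in descending order: Kira $140 > Yusuf $130 > Kai $90 > Zane $70 > Emil $60.
Kira has the top bid and wins; the price is the second-highest bid, $130.
Kira's payoff = $140 − $130 = $10. All other bidders lose, so their payoff is 0.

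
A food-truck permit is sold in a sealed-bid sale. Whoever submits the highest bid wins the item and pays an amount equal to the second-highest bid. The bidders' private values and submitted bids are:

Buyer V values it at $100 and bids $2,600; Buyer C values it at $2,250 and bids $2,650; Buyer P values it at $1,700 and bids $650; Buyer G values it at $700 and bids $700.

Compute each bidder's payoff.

Buyer V $0, Buyer C -$350, Buyer P $0, Buyer G $0.

Bids in descending order: Buyer C $2,650 > Buyer V $2,600 > Buyer G $700 > Buyer P $650.
Buyer C has the top bid and wins; the price is the second-highest bid, $2,600.
Buyer C's payoff = $2,250 − $2,600 = -$350. All other bidders lose, so their payoff is 0.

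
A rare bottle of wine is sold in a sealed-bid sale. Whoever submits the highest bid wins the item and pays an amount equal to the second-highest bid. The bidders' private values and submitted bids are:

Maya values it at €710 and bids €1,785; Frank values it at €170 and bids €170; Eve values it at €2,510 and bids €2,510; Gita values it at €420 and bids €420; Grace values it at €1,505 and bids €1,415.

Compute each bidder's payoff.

Ordered from highest: Eve €2,510, then Maya €1,785, then Grace €1,415, then Gita €420, then Frank €170.
Eve has the top bid and wins; the price is the second-highest bid, €1,785.
Eve's payoff = €2,510 − €1,785 = €725. All other bidders lose, so their payoff is 0.

Payoffs: Maya €0, Frank €0, Eve €725, Gita €0, Grace €0.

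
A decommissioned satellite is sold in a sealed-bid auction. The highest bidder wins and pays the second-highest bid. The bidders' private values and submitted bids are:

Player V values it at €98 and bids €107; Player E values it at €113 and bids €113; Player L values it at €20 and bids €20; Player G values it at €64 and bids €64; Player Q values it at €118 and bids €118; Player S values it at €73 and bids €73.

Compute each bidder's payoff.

Ordered from highest: Player Q €118 > Player E €113 > Player V €107 > Player S €73 > Player G €64 > Player L €20.
Player Q has the top bid and wins; the price is the second-highest bid, €113.
Player Q's payoff = €118 − €113 = €5. All other bidders lose, so their payoff is 0.

Player V €0, Player E €0, Player L €0, Player G €0, Player Q €5, Player S €0.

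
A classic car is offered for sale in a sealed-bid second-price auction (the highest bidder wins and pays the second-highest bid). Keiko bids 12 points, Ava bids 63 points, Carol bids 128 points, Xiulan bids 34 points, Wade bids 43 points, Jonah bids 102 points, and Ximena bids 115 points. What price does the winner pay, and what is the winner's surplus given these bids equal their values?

Ranking the bids: Carol 128 points > Ximena 115 points > Jonah 102 points > Ava 63 points > Wade 43 points > Xiulan 34 points > Keiko 12 points.
Carol is the highest bidder, so Carol wins.
Under the second-price rule, the price is the second-highest bid: 115 points.
Surplus = 128 points − 115 points = 13 points.

The winner pays 115 points for a surplus of 13 points.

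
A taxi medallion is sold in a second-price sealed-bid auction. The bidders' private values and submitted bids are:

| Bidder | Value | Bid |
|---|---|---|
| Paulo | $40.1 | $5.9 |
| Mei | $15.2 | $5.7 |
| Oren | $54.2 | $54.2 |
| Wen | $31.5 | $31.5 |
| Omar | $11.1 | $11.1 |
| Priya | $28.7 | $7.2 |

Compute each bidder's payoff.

Bids in descending order: Oren $54.2, then Wen $31.5, then Omar $11.1, then Priya $7.2, then Paulo $5.9, then Mei $5.7.
Oren has the top bid and wins; the price is the second-highest bid, $31.5.
Oren's payoff = $54.2 − $31.5 = $22.7. All other bidders lose, so their payoff is 0.

Paulo $0.0, Mei $0.0, Oren $22.7, Wen $0.0, Omar $0.0, Priya $0.0.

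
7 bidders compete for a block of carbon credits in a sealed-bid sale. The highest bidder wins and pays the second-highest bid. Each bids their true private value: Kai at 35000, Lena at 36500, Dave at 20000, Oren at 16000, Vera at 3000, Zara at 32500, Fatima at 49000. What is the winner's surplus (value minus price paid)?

Bids in descending order: Fatima 49000, then Lena 36500, then Kai 35000, then Zara 32500, then Dave 20000, then Oren 16000, then Vera 3000.
Fatima wins with the top bid and pays the second-highest, 36500.
Surplus = 49000 − 36500 = 12500.

Winner's surplus: 12500.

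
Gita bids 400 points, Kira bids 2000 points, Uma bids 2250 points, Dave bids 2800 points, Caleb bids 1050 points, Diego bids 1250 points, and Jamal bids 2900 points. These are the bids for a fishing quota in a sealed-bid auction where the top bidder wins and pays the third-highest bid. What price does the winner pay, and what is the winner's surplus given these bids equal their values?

Ordered from highest: Jamal 2900 points, then Dave 2800 points, then Uma 2250 points, then Kira 2000 points, then Diego 1250 points, then Caleb 1050 points, then Gita 400 points.
Jamal is the highest bidder, so Jamal wins.
Under the third-price rule, the price is the third-highest bid: 2250 points.
Surplus = 2900 points − 2250 points = 650 points.

The winner pays 2250 points for a surplus of 650 points.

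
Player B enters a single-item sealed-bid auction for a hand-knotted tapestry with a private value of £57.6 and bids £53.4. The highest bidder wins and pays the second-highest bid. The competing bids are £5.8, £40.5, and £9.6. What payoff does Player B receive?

Highest competing bid: £40.5.
Player B's bid £53.4 is the highest overall, so Player B wins and pays the second-highest bid, £40.5.
Payoff = value − price = £57.6 − £40.5 = £17.1.

£17.1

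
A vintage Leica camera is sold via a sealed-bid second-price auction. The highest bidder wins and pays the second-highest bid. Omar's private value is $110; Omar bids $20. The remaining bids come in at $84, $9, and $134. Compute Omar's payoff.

$0

Highest competing bid: $134.
Omar's bid $20 is not the highest, so Omar loses, pays nothing, and earns zero payoff.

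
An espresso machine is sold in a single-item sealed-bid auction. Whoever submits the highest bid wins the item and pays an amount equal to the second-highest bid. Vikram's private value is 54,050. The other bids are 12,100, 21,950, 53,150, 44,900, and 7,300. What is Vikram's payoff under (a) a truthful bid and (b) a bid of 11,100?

The highest competing bid is 53,150.
Bidding truthfully at 54,050: Vikram has the top bid, wins, and pays the second-highest bid 53,150. Payoff = 54,050 − 53,150 = 900.
Bidding 11,100: the top bid is 53,150 (a rival), so Vikram loses. Payoff = 0.

Truthful: 900; alternative: 0.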